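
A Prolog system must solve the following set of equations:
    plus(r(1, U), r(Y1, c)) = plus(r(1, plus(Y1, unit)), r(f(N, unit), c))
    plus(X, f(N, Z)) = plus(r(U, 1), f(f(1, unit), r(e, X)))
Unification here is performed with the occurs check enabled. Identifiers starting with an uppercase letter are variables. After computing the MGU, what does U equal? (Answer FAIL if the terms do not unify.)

Decompose plus/2: r(1, U) = r(1, plus(Y1, unit)),  r(Y1, c) = r(f(N, unit), c).
Decompose r/2: 1 = 1,  U = plus(Y1, unit).
Delete trivial equation 1 = 1.
Bind U := plus(Y1, unit); substituting into the one remaining equation that mentions U gives: plus(X, f(N, Z)) = plus(r(plus(Y1, unit), 1), f(f(1, unit), r(e, X))).
Decompose r/2: Y1 = f(N, unit),  c = c.
Bind Y1 := f(N, unit); substituting into the one remaining equation that mentions Y1 gives: plus(X, f(N, Z)) = plus(r(plus(f(N, unit), unit), 1), f(f(1, unit), r(e, X))). Substituting into the earlier binding gives U := plus(f(N, unit), unit).
Delete trivial equation c = c.
Decompose plus/2: X = r(plus(f(N, unit), unit), 1),  f(N, Z) = f(f(1, unit), r(e, X)).
Bind X := r(plus(f(N, unit), unit), 1); substituting into the remaining equation gives: f(N, Z) = f(f(1, unit), r(e, r(plus(f(N, unit), unit), 1))).
Decompose f/2: N = f(1, unit),  Z = r(e, r(plus(f(N, unit), unit), 1)).
Bind N := f(1, unit); substituting into the remaining equation gives: Z = r(e, r(plus(f(f(1, unit), unit), unit), 1)). Substituting into the earlier bindings gives U := plus(f(f(1, unit), unit), unit), Y1 := f(f(1, unit), unit), X := r(plus(f(f(1, unit), unit), unit), 1).
Bind Z := r(e, r(plus(f(f(1, unit), unit), unit), 1)).
MGU = { U = plus(f(f(1, unit), unit), unit), Y1 = f(f(1, unit), unit), X = r(plus(f(f(1, unit), unit), unit), 1), N = f(1, unit), Z = r(e, r(plus(f(f(1, unit), unit), unit), 1)) }, so U = plus(f(f(1, unit), unit), unit).

plus(f(f(1, unit), unit), unit)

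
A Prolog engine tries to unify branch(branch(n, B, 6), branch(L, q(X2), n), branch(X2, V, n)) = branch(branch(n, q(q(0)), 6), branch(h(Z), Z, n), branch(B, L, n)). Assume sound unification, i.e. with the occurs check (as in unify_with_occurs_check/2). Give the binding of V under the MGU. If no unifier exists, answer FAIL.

h(q(q(q(0))))

Decompose branch/3: branch(n, B, 6) = branch(n, q(q(0)), 6),  branch(L, q(X2), n) = branch(h(Z), Z, n),  branch(X2, V, n) = branch(B, L, n).
Decompose branch/3: n = n,  B = q(q(0)),  6 = 6.
Delete trivial equation n = n.
Bind B := q(q(0)); substituting into the one remaining equation that mentions B gives: branch(X2, V, n) = branch(q(q(0)), L, n).
Delete trivial equation 6 = 6.
Decompose branch/3: L = h(Z),  q(X2) = Z,  n = n.
Bind L := h(Z); substituting into the one remaining equation that mentions L gives: branch(X2, V, n) = branch(q(q(0)), h(Z), n).
Bind Z := q(X2); substituting into the one remaining equation that mentions Z gives: branch(X2, V, n) = branch(q(q(0)), h(q(X2)), n). Substituting into the earlier binding gives L := h(q(X2)).
Delete trivial equation n = n.
Decompose branch/3: X2 = q(q(0)),  V = h(q(X2)),  n = n.
Bind X2 := q(q(0)); substituting into the one remaining equation that mentions X2 gives: V = h(q(q(q(0)))). Substituting into the earlier bindings gives L := h(q(q(q(0)))), Z := q(q(q(0))).
Bind V := h(q(q(q(0)))); no other remaining equation mentions V.
Delete trivial equation n = n.
MGU = { B = q(q(0)), L = h(q(q(q(0)))), Z = q(q(q(0))), X2 = q(q(0)), V = h(q(q(q(0)))) }, so V = h(q(q(q(0)))).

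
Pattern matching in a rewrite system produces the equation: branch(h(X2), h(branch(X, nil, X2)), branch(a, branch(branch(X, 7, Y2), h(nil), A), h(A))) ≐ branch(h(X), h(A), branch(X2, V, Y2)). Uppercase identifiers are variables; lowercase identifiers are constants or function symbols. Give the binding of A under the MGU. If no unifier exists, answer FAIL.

branch(a, nil, a)

Decompose branch/3: h(X2) ≐ h(X),  h(branch(X, nil, X2)) ≐ h(A),  branch(a, branch(branch(X, 7, Y2), h(nil), A), h(A)) ≐ branch(X2, V, Y2).
Decompose h/1: X2 ≐ X.
Bind X2 := X; substituting into the remaining equations gives: h(branch(X, nil, X)) ≐ h(A),  branch(a, branch(branch(X, 7, Y2), h(nil), A), h(A)) ≐ branch(X, V, Y2).
Decompose h/1: branch(X, nil, X) ≐ A.
Bind A := branch(X, nil, X); substituting into the remaining equation gives: branch(a, branch(branch(X, 7, Y2), h(nil), branch(X, nil, X)), h(branch(X, nil, X))) ≐ branch(X, V, Y2).
Decompose branch/3: a ≐ X,  branch(branch(X, 7, Y2), h(nil), branch(X, nil, X)) ≐ V,  h(branch(X, nil, X)) ≐ Y2.
Bind X := a; substituting into the remaining equations gives: branch(branch(a, 7, Y2), h(nil), branch(a, nil, a)) ≐ V,  h(branch(a, nil, a)) ≐ Y2. Substituting into the earlier bindings gives X2 := a, A := branch(a, nil, a).
Bind V := branch(branch(a, 7, Y2), h(nil), branch(a, nil, a)); no other remaining equation mentions V.
Bind Y2 := h(branch(a, nil, a)). Substituting into the earlier binding gives V := branch(branch(a, 7, h(branch(a, nil, a))), h(nil), branch(a, nil, a)).
MGU = { X2 ↦ a, A ↦ branch(a, nil, a), X ↦ a, V ↦ branch(branch(a, 7, h(branch(a, nil, a))), h(nil), branch(a, nil, a)), Y2 ↦ h(branch(a, nil, a)) }, so A ↦ branch(a, nil, a).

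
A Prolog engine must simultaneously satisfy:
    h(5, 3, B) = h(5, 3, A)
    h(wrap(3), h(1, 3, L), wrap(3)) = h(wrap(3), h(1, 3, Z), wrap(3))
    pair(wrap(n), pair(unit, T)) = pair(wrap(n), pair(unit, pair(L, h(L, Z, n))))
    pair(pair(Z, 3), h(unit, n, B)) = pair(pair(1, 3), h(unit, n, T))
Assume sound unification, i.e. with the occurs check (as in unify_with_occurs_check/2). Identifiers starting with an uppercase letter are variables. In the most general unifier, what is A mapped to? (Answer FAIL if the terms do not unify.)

Decompose h/3: 5 = 5,  3 = 3,  B = A.
Delete trivial equation 5 = 5.
Delete trivial equation 3 = 3.
Bind B := A; substituting into the one remaining equation that mentions B gives: pair(pair(Z, 3), h(unit, n, A)) = pair(pair(1, 3), h(unit, n, T)).
Decompose h/3: wrap(3) = wrap(3),  h(1, 3, L) = h(1, 3, Z),  wrap(3) = wrap(3).
Delete trivial equation wrap(3) = wrap(3).
Decompose h/3: 1 = 1,  3 = 3,  L = Z.
Delete trivial equation 1 = 1.
Delete trivial equation 3 = 3.
Bind L := Z; substituting into the one remaining equation that mentions L gives: pair(wrap(n), pair(unit, T)) = pair(wrap(n), pair(unit, pair(Z, h(Z, Z, n)))).
Delete trivial equation wrap(3) = wrap(3).
Decompose pair/2: wrap(n) = wrap(n),  pair(unit, T) = pair(unit, pair(Z, h(Z, Z, n))).
Delete trivial equation wrap(n) = wrap(n).
Decompose pair/2: unit = unit,  T = pair(Z, h(Z, Z, n)).
Delete trivial equation unit = unit.
Bind T := pair(Z, h(Z, Z, n)); substituting into the remaining equation gives: pair(pair(Z, 3), h(unit, n, A)) = pair(pair(1, 3), h(unit, n, pair(Z, h(Z, Z, n)))).
Decompose pair/2: pair(Z, 3) = pair(1, 3),  h(unit, n, A) = h(unit, n, pair(Z, h(Z, Z, n))).
Decompose pair/2: Z = 1,  3 = 3.
Bind Z := 1; substituting into the one remaining equation that mentions Z gives: h(unit, n, A) = h(unit, n, pair(1, h(1, 1, n))). Substituting into the earlier bindings gives L := 1, T := pair(1, h(1, 1, n)).
Delete trivial equation 3 = 3.
Decompose h/3: unit = unit,  n = n,  A = pair(1, h(1, 1, n)).
Delete trivial equation unit = unit.
Delete trivial equation n = n.
Bind A := pair(1, h(1, 1, n)). Substituting into the earlier binding gives B := pair(1, h(1, 1, n)).
MGU = { B ↦ pair(1, h(1, 1, n)), L ↦ 1, T ↦ pair(1, h(1, 1, n)), Z ↦ 1, A ↦ pair(1, h(1, 1, n)) }, so A ↦ pair(1, h(1, 1, n)).

pair(1, h(1, 1, n))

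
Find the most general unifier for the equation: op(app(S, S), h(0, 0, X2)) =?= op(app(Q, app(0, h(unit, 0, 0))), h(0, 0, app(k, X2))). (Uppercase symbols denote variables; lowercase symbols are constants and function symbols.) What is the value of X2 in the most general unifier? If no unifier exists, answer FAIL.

Decompose op/2: app(S, S) =?= app(Q, app(0, h(unit, 0, 0))),  h(0, 0, X2) =?= h(0, 0, app(k, X2)).
Decompose app/2: S =?= Q,  S =?= app(0, h(unit, 0, 0)).
Bind S := Q; substituting into the one remaining equation that mentions S gives: Q =?= app(0, h(unit, 0, 0)).
Bind Q := app(0, h(unit, 0, 0)); no other remaining equation mentions Q. Substituting into the earlier binding gives S := app(0, h(unit, 0, 0)).
Decompose h/3: 0 =?= 0,  0 =?= 0,  X2 =?= app(k, X2).
Delete trivial equation 0 =?= 0.
Delete trivial equation 0 =?= 0.
Occurs check fails: X2 occurs in app(k, X2); the equation X2 =?= app(k, X2) has no finite solution.

FAIL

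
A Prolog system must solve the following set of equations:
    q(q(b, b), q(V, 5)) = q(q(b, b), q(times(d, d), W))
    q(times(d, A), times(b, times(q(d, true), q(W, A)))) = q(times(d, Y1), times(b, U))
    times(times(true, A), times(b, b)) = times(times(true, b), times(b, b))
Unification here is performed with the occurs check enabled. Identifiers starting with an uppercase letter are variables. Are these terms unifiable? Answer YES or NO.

Decompose q/2: q(b, b) = q(b, b),  q(V, 5) = q(times(d, d), W).
Delete trivial equation q(b, b) = q(b, b).
Decompose q/2: V = times(d, d),  5 = W.
Bind V := times(d, d); no other remaining equation mentions V.
Bind W := 5; substituting into the one remaining equation that mentions W gives: q(times(d, A), times(b, times(q(d, true), q(5, A)))) = q(times(d, Y1), times(b, U)).
Decompose q/2: times(d, A) = times(d, Y1),  times(b, times(q(d, true), q(5, A))) = times(b, U).
Decompose times/2: d = d,  A = Y1.
Delete trivial equation d = d.
Bind A := Y1; substituting into the remaining equations gives: times(b, times(q(d, true), q(5, Y1))) = times(b, U),  times(times(true, Y1), times(b, b)) = times(times(true, b), times(b, b)).
Decompose times/2: b = b,  times(q(d, true), q(5, Y1)) = U.
Delete trivial equation b = b.
Bind U := times(q(d, true), q(5, Y1)); no other remaining equation mentions U.
Decompose times/2: times(true, Y1) = times(true, b),  times(b, b) = times(b, b).
Decompose times/2: true = true,  Y1 = b.
Delete trivial equation true = true.
Bind Y1 := b; no other remaining equation mentions Y1. Substituting into the earlier bindings gives A := b, U := times(q(d, true), q(5, b)).
Delete trivial equation times(b, b) = times(b, b).
No equations remain and no clash or occurs-check failure arose, so a unifier exists.

YES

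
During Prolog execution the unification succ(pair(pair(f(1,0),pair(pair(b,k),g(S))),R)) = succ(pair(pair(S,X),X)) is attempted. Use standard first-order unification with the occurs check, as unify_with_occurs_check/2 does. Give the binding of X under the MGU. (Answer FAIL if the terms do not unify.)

Decompose succ/1: pair(pair(f(1,0),pair(pair(b,k),g(S))),R) = pair(pair(S,X),X).
Decompose pair/2: pair(f(1,0),pair(pair(b,k),g(S))) = pair(S,X),  R = X.
Decompose pair/2: f(1,0) = S,  pair(pair(b,k),g(S)) = X.
Bind S := f(1,0); substituting into the one remaining equation that mentions S gives: pair(pair(b,k),g(f(1,0))) = X.
Bind X := pair(pair(b,k),g(f(1,0))); substituting into the remaining equation gives: R = pair(pair(b,k),g(f(1,0))).
Bind R := pair(pair(b,k),g(f(1,0))).
MGU = { S ↦ f(1,0), X ↦ pair(pair(b,k),g(f(1,0))), R ↦ pair(pair(b,k),g(f(1,0))) }, so X ↦ pair(pair(b,k),g(f(1,0))).

pair(pair(b,k),g(f(1,0)))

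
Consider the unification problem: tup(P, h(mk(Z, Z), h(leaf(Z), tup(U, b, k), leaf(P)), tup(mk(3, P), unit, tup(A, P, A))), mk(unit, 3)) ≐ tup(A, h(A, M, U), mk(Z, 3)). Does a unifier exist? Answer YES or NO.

YES

Decompose tup/3: P ≐ A,  h(mk(Z, Z), h(leaf(Z), tup(U, b, k), leaf(P)), tup(mk(3, P), unit, tup(A, P, A))) ≐ h(A, M, U),  mk(unit, 3) ≐ mk(Z, 3).
Bind P := A; substituting into the one remaining equation that mentions P gives: h(mk(Z, Z), h(leaf(Z), tup(U, b, k), leaf(A)), tup(mk(3, A), unit, tup(A, A, A))) ≐ h(A, M, U).
Decompose h/3: mk(Z, Z) ≐ A,  h(leaf(Z), tup(U, b, k), leaf(A)) ≐ M,  tup(mk(3, A), unit, tup(A, A, A)) ≐ U.
Bind A := mk(Z, Z); substituting into the 2 remaining equations that mention A gives: h(leaf(Z), tup(U, b, k), leaf(mk(Z, Z))) ≐ M,  tup(mk(3, mk(Z, Z)), unit, tup(mk(Z, Z), mk(Z, Z), mk(Z, Z))) ≐ U. Substituting into the earlier binding gives P := mk(Z, Z).
Bind M := h(leaf(Z), tup(U, b, k), leaf(mk(Z, Z))); no other remaining equation mentions M.
Bind U := tup(mk(3, mk(Z, Z)), unit, tup(mk(Z, Z), mk(Z, Z), mk(Z, Z))); no other remaining equation mentions U. Substituting into the earlier binding gives M := h(leaf(Z), tup(tup(mk(3, mk(Z, Z)), unit, tup(mk(Z, Z), mk(Z, Z), mk(Z, Z))), b, k), leaf(mk(Z, Z))).
Decompose mk/2: unit ≐ Z,  3 ≐ 3.
Bind Z := unit; no other remaining equation mentions Z. Substituting into the earlier bindings gives P := mk(unit, unit), A := mk(unit, unit), M := h(leaf(unit), tup(tup(mk(3, mk(unit, unit)), unit, tup(mk(unit, unit), mk(unit, unit), mk(unit, unit))), b, k), leaf(mk(unit, unit))), U := tup(mk(3, mk(unit, unit)), unit, tup(mk(unit, unit), mk(unit, unit), mk(unit, unit))).
Delete trivial equation 3 ≐ 3.
No equations remain and no clash or occurs-check failure arose, so a unifier exists.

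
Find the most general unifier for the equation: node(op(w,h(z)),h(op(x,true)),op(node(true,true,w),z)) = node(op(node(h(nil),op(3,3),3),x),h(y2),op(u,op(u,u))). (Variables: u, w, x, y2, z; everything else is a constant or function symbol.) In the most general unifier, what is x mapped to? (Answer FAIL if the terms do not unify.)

h(op(node(true,true,node(h(nil),op(3,3),3)),node(true,true,node(h(nil),op(3,3),3))))

Decompose node/3: op(w,h(z)) = op(node(h(nil),op(3,3),3),x),  h(op(x,true)) = h(y2),  op(node(true,true,w),z) = op(u,op(u,u)).
Decompose op/2: w = node(h(nil),op(3,3),3),  h(z) = x.
Bind w := node(h(nil),op(3,3),3); substituting into the one remaining equation that mentions w gives: op(node(true,true,node(h(nil),op(3,3),3)),z) = op(u,op(u,u)).
Bind x := h(z); substituting into the one remaining equation that mentions x gives: h(op(h(z),true)) = h(y2).
Decompose h/1: op(h(z),true) = y2.
Bind y2 := op(h(z),true); no other remaining equation mentions y2.
Decompose op/2: node(true,true,node(h(nil),op(3,3),3)) = u,  z = op(u,u).
Bind u := node(true,true,node(h(nil),op(3,3),3)); substituting into the remaining equation gives: z = op(node(true,true,node(h(nil),op(3,3),3)),node(true,true,node(h(nil),op(3,3),3))).
Bind z := op(node(true,true,node(h(nil),op(3,3),3)),node(true,true,node(h(nil),op(3,3),3))). Substituting into the earlier bindings gives x := h(op(node(true,true,node(h(nil),op(3,3),3)),node(true,true,node(h(nil),op(3,3),3)))), y2 := op(h(op(node(true,true,node(h(nil),op(3,3),3)),node(true,true,node(h(nil),op(3,3),3)))),true).
MGU = { w ↦ node(h(nil),op(3,3),3), x ↦ h(op(node(true,true,node(h(nil),op(3,3),3)),node(true,true,node(h(nil),op(3,3),3)))), y2 ↦ op(h(op(node(true,true,node(h(nil),op(3,3),3)),node(true,true,node(h(nil),op(3,3),3)))),true), u ↦ node(true,true,node(h(nil),op(3,3),3)), z ↦ op(node(true,true,node(h(nil),op(3,3),3)),node(true,true,node(h(nil),op(3,3),3))) }, so x ↦ h(op(node(true,true,node(h(nil),op(3,3),3)),node(true,true,node(h(nil),op(3,3),3)))).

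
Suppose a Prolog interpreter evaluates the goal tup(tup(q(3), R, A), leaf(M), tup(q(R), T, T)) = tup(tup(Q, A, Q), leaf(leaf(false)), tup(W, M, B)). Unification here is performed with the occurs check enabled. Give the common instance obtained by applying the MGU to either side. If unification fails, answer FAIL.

Decompose tup/3: tup(q(3), R, A) = tup(Q, A, Q),  leaf(M) = leaf(leaf(false)),  tup(q(R), T, T) = tup(W, M, B).
Decompose tup/3: q(3) = Q,  R = A,  A = Q.
Bind Q := q(3); substituting into the one remaining equation that mentions Q gives: A = q(3).
Bind R := A; substituting into the one remaining equation that mentions R gives: tup(q(A), T, T) = tup(W, M, B).
Bind A := q(3); substituting into the one remaining equation that mentions A gives: tup(q(q(3)), T, T) = tup(W, M, B). Substituting into the earlier binding gives R := q(3).
Decompose leaf/1: M = leaf(false).
Bind M := leaf(false); substituting into the remaining equation gives: tup(q(q(3)), T, T) = tup(W, leaf(false), B).
Decompose tup/3: q(q(3)) = W,  T = leaf(false),  T = B.
Bind W := q(q(3)); no other remaining equation mentions W.
Bind T := leaf(false); substituting into the remaining equation gives: leaf(false) = B.
Bind B := leaf(false).
Applying the MGU to either side gives tup(tup(q(3), q(3), q(3)), leaf(leaf(false)), tup(q(q(3)), leaf(false), leaf(false))).

tup(tup(q(3), q(3), q(3)), leaf(leaf(false)), tup(q(q(3)), leaf(false), leaf(false)))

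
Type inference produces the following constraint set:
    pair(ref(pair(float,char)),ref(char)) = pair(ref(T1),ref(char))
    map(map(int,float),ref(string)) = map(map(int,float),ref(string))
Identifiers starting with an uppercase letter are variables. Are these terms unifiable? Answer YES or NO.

YES

Decompose pair/2: ref(pair(float,char)) = ref(T1),  ref(char) = ref(char).
Decompose ref/1: pair(float,char) = T1.
Bind T1 := pair(float,char); no other remaining equation mentions T1.
Delete trivial equation ref(char) = ref(char).
Delete trivial equation map(map(int,float),ref(string)) = map(map(int,float),ref(string)).
No equations remain and no clash or occurs-check failure arose, so a unifier exists.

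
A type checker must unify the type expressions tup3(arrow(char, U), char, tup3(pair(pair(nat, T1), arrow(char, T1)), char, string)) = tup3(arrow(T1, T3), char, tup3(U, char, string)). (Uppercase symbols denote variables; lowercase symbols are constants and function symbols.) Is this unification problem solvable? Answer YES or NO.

Decompose tup3/3: arrow(char, U) = arrow(T1, T3),  char = char,  tup3(pair(pair(nat, T1), arrow(char, T1)), char, string) = tup3(U, char, string).
Decompose arrow/2: char = T1,  U = T3.
Bind T1 := char; substituting into the one remaining equation that mentions T1 gives: tup3(pair(pair(nat, char), arrow(char, char)), char, string) = tup3(U, char, string).
Bind U := T3; substituting into the one remaining equation that mentions U gives: tup3(pair(pair(nat, char), arrow(char, char)), char, string) = tup3(T3, char, string).
Delete trivial equation char = char.
Decompose tup3/3: pair(pair(nat, char), arrow(char, char)) = T3,  char = char,  string = string.
Bind T3 := pair(pair(nat, char), arrow(char, char)); no other remaining equation mentions T3. Substituting into the earlier binding gives U := pair(pair(nat, char), arrow(char, char)).
Delete trivial equation char = char.
Delete trivial equation string = string.
No equations remain and no clash or occurs-check failure arose, so a unifier exists.

YES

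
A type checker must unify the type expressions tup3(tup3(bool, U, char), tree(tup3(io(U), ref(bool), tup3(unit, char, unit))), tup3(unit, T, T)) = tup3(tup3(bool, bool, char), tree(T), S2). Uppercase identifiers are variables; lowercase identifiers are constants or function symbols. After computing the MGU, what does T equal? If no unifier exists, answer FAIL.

Decompose tup3/3: tup3(bool, U, char) = tup3(bool, bool, char),  tree(tup3(io(U), ref(bool), tup3(unit, char, unit))) = tree(T),  tup3(unit, T, T) = S2.
Decompose tup3/3: bool = bool,  U = bool,  char = char.
Delete trivial equation bool = bool.
Bind U := bool; substituting into the one remaining equation that mentions U gives: tree(tup3(io(bool), ref(bool), tup3(unit, char, unit))) = tree(T).
Delete trivial equation char = char.
Decompose tree/1: tup3(io(bool), ref(bool), tup3(unit, char, unit)) = T.
Bind T := tup3(io(bool), ref(bool), tup3(unit, char, unit)); substituting into the remaining equation gives: tup3(unit, tup3(io(bool), ref(bool), tup3(unit, char, unit)), tup3(io(bool), ref(bool), tup3(unit, char, unit))) = S2.
Bind S2 := tup3(unit, tup3(io(bool), ref(bool), tup3(unit, char, unit)), tup3(io(bool), ref(bool), tup3(unit, char, unit))).
MGU = { U ↦ bool, T ↦ tup3(io(bool), ref(bool), tup3(unit, char, unit)), S2 ↦ tup3(unit, tup3(io(bool), ref(bool), tup3(unit, char, unit)), tup3(io(bool), ref(bool), tup3(unit, char, unit))) }, so T ↦ tup3(io(bool), ref(bool), tup3(unit, char, unit)).

tup3(io(bool), ref(bool), tup3(unit, char, unit))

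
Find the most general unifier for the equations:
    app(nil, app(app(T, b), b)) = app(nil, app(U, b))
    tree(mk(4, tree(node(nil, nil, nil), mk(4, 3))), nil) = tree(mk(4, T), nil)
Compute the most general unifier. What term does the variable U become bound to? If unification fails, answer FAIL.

app(tree(node(nil, nil, nil), mk(4, 3)), b)

Decompose app/2: nil = nil,  app(app(T, b), b) = app(U, b).
Delete trivial equation nil = nil.
Decompose app/2: app(T, b) = U,  b = b.
Bind U := app(T, b); no other remaining equation mentions U.
Delete trivial equation b = b.
Decompose tree/2: mk(4, tree(node(nil, nil, nil), mk(4, 3))) = mk(4, T),  nil = nil.
Decompose mk/2: 4 = 4,  tree(node(nil, nil, nil), mk(4, 3)) = T.
Delete trivial equation 4 = 4.
Bind T := tree(node(nil, nil, nil), mk(4, 3)); no other remaining equation mentions T. Substituting into the earlier binding gives U := app(tree(node(nil, nil, nil), mk(4, 3)), b).
Delete trivial equation nil = nil.
MGU = { U ↦ app(tree(node(nil, nil, nil), mk(4, 3)), b), T ↦ tree(node(nil, nil, nil), mk(4, 3)) }, so U ↦ app(tree(node(nil, nil, nil), mk(4, 3)), b).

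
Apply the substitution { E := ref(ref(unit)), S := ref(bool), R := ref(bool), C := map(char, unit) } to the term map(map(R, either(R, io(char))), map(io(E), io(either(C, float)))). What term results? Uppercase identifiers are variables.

map(map(ref(bool), either(ref(bool), io(char))), map(io(ref(ref(unit))), io(either(map(char, unit), float))))

Replace each occurrence of E with ref(ref(unit)).
Replace each occurrence of R with ref(bool).
Replace each occurrence of C with map(char, unit).
Result: map(map(ref(bool), either(ref(bool), io(char))), map(io(ref(ref(unit))), io(either(map(char, unit), float)))).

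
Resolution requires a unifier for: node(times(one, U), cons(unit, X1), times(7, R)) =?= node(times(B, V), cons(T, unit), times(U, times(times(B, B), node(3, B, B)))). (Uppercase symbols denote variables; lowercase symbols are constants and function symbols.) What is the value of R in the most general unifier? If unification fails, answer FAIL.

times(times(one, one), node(3, one, one))

Decompose node/3: times(one, U) =?= times(B, V),  cons(unit, X1) =?= cons(T, unit),  times(7, R) =?= times(U, times(times(B, B), node(3, B, B))).
Decompose times/2: one =?= B,  U =?= V.
Bind B := one; substituting into the one remaining equation that mentions B gives: times(7, R) =?= times(U, times(times(one, one), node(3, one, one))).
Bind U := V; substituting into the one remaining equation that mentions U gives: times(7, R) =?= times(V, times(times(one, one), node(3, one, one))).
Decompose cons/2: unit =?= T,  X1 =?= unit.
Bind T := unit; no other remaining equation mentions T.
Bind X1 := unit; no other remaining equation mentions X1.
Decompose times/2: 7 =?= V,  R =?= times(times(one, one), node(3, one, one)).
Bind V := 7; no other remaining equation mentions V. Substituting into the earlier binding gives U := 7.
Bind R := times(times(one, one), node(3, one, one)).
MGU = { B -> one, U -> 7, T -> unit, X1 -> unit, V -> 7, R -> times(times(one, one), node(3, one, one)) }, so R -> times(times(one, one), node(3, one, one)).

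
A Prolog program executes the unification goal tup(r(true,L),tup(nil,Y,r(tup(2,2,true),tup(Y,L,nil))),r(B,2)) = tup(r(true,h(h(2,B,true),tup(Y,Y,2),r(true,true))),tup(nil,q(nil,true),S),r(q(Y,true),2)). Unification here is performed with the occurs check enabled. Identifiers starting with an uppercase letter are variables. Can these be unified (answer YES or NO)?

Decompose tup/3: r(true,L) = r(true,h(h(2,B,true),tup(Y,Y,2),r(true,true))),  tup(nil,Y,r(tup(2,2,true),tup(Y,L,nil))) = tup(nil,q(nil,true),S),  r(B,2) = r(q(Y,true),2).
Decompose r/2: true = true,  L = h(h(2,B,true),tup(Y,Y,2),r(true,true)).
Delete trivial equation true = true.
Bind L := h(h(2,B,true),tup(Y,Y,2),r(true,true)); substituting into the one remaining equation that mentions L gives: tup(nil,Y,r(tup(2,2,true),tup(Y,h(h(2,B,true),tup(Y,Y,2),r(true,true)),nil))) = tup(nil,q(nil,true),S).
Decompose tup/3: nil = nil,  Y = q(nil,true),  r(tup(2,2,true),tup(Y,h(h(2,B,true),tup(Y,Y,2),r(true,true)),nil)) = S.
Delete trivial equation nil = nil.
Bind Y := q(nil,true); substituting into the remaining equations gives: r(tup(2,2,true),tup(q(nil,true),h(h(2,B,true),tup(q(nil,true),q(nil,true),2),r(true,true)),nil)) = S,  r(B,2) = r(q(q(nil,true),true),2). Substituting into the earlier binding gives L := h(h(2,B,true),tup(q(nil,true),q(nil,true),2),r(true,true)).
Bind S := r(tup(2,2,true),tup(q(nil,true),h(h(2,B,true),tup(q(nil,true),q(nil,true),2),r(true,true)),nil)); no other remaining equation mentions S.
Decompose r/2: B = q(q(nil,true),true),  2 = 2.
Bind B := q(q(nil,true),true); no other remaining equation mentions B. Substituting into the earlier bindings gives L := h(h(2,q(q(nil,true),true),true),tup(q(nil,true),q(nil,true),2),r(true,true)), S := r(tup(2,2,true),tup(q(nil,true),h(h(2,q(q(nil,true),true),true),tup(q(nil,true),q(nil,true),2),r(true,true)),nil)).
Delete trivial equation 2 = 2.
No equations remain and no clash or occurs-check failure arose, so a unifier exists.

YES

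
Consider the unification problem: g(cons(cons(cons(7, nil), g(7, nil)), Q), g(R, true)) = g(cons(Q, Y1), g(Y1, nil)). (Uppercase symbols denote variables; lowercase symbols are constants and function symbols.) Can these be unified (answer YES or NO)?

NO

Decompose g/2: cons(cons(cons(7, nil), g(7, nil)), Q) = cons(Q, Y1),  g(R, true) = g(Y1, nil).
Decompose cons/2: cons(cons(7, nil), g(7, nil)) = Q,  Q = Y1.
Bind Q := cons(cons(7, nil), g(7, nil)); substituting into the one remaining equation that mentions Q gives: cons(cons(7, nil), g(7, nil)) = Y1.
Bind Y1 := cons(cons(7, nil), g(7, nil)); substituting into the remaining equation gives: g(R, true) = g(cons(cons(7, nil), g(7, nil)), nil).
Decompose g/2: R = cons(cons(7, nil), g(7, nil)),  true = nil.
Bind R := cons(cons(7, nil), g(7, nil)); no other remaining equation mentions R.
Clash: constants true and nil differ; no unifier exists.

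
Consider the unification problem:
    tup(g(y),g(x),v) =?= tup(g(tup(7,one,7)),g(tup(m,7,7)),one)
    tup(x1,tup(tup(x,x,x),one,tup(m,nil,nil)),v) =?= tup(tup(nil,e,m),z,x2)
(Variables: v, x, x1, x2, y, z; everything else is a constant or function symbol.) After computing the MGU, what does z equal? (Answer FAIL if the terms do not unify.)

tup(tup(tup(m,7,7),tup(m,7,7),tup(m,7,7)),one,tup(m,nil,nil))

Decompose tup/3: g(y) =?= g(tup(7,one,7)),  g(x) =?= g(tup(m,7,7)),  v =?= one.
Decompose g/1: y =?= tup(7,one,7).
Bind y := tup(7,one,7); no other remaining equation mentions y.
Decompose g/1: x =?= tup(m,7,7).
Bind x := tup(m,7,7); substituting into the one remaining equation that mentions x gives: tup(x1,tup(tup(tup(m,7,7),tup(m,7,7),tup(m,7,7)),one,tup(m,nil,nil)),v) =?= tup(tup(nil,e,m),z,x2).
Bind v := one; substituting into the remaining equation gives: tup(x1,tup(tup(tup(m,7,7),tup(m,7,7),tup(m,7,7)),one,tup(m,nil,nil)),one) =?= tup(tup(nil,e,m),z,x2).
Decompose tup/3: x1 =?= tup(nil,e,m),  tup(tup(tup(m,7,7),tup(m,7,7),tup(m,7,7)),one,tup(m,nil,nil)) =?= z,  one =?= x2.
Bind x1 := tup(nil,e,m); no other remaining equation mentions x1.
Bind z := tup(tup(tup(m,7,7),tup(m,7,7),tup(m,7,7)),one,tup(m,nil,nil)); no other remaining equation mentions z.
Bind x2 := one.
MGU = { y := tup(7,one,7), x := tup(m,7,7), v := one, x1 := tup(nil,e,m), z := tup(tup(tup(m,7,7),tup(m,7,7),tup(m,7,7)),one,tup(m,nil,nil)), x2 := one }, so z := tup(tup(tup(m,7,7),tup(m,7,7),tup(m,7,7)),one,tup(m,nil,nil)).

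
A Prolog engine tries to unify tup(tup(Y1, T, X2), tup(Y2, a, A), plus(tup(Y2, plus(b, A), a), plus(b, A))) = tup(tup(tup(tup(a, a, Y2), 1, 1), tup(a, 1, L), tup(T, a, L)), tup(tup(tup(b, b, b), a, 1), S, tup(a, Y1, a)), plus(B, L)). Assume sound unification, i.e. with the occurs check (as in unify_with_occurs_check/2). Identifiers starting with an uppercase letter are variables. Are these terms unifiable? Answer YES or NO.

Decompose tup/3: tup(Y1, T, X2) = tup(tup(tup(a, a, Y2), 1, 1), tup(a, 1, L), tup(T, a, L)),  tup(Y2, a, A) = tup(tup(tup(b, b, b), a, 1), S, tup(a, Y1, a)),  plus(tup(Y2, plus(b, A), a), plus(b, A)) = plus(B, L).
Decompose tup/3: Y1 = tup(tup(a, a, Y2), 1, 1),  T = tup(a, 1, L),  X2 = tup(T, a, L).
Bind Y1 := tup(tup(a, a, Y2), 1, 1); substituting into the one remaining equation that mentions Y1 gives: tup(Y2, a, A) = tup(tup(tup(b, b, b), a, 1), S, tup(a, tup(tup(a, a, Y2), 1, 1), a)).
Bind T := tup(a, 1, L); substituting into the one remaining equation that mentions T gives: X2 = tup(tup(a, 1, L), a, L).
Bind X2 := tup(tup(a, 1, L), a, L); no other remaining equation mentions X2.
Decompose tup/3: Y2 = tup(tup(b, b, b), a, 1),  a = S,  A = tup(a, tup(tup(a, a, Y2), 1, 1), a).
Bind Y2 := tup(tup(b, b, b), a, 1); substituting into the 2 remaining equations that mention Y2 gives: A = tup(a, tup(tup(a, a, tup(tup(b, b, b), a, 1)), 1, 1), a),  plus(tup(tup(tup(b, b, b), a, 1), plus(b, A), a), plus(b, A)) = plus(B, L). Substituting into the earlier binding gives Y1 := tup(tup(a, a, tup(tup(b, b, b), a, 1)), 1, 1).
Bind S := a; no other remaining equation mentions S.
Bind A := tup(a, tup(tup(a, a, tup(tup(b, b, b), a, 1)), 1, 1), a); substituting into the remaining equation gives: plus(tup(tup(tup(b, b, b), a, 1), plus(b, tup(a, tup(tup(a, a, tup(tup(b, b, b), a, 1)), 1, 1), a)), a), plus(b, tup(a, tup(tup(a, a, tup(tup(b, b, b), a, 1)), 1, 1), a))) = plus(B, L).
Decompose plus/2: tup(tup(tup(b, b, b), a, 1), plus(b, tup(a, tup(tup(a, a, tup(tup(b, b, b), a, 1)), 1, 1), a)), a) = B,  plus(b, tup(a, tup(tup(a, a, tup(tup(b, b, b), a, 1)), 1, 1), a)) = L.
Bind B := tup(tup(tup(b, b, b), a, 1), plus(b, tup(a, tup(tup(a, a, tup(tup(b, b, b), a, 1)), 1, 1), a)), a); no other remaining equation mentions B.
Bind L := plus(b, tup(a, tup(tup(a, a, tup(tup(b, b, b), a, 1)), 1, 1), a)). Substituting into the earlier bindings gives T := tup(a, 1, plus(b, tup(a, tup(tup(a, a, tup(tup(b, b, b), a, 1)), 1, 1), a))), X2 := tup(tup(a, 1, plus(b, tup(a, tup(tup(a, a, tup(tup(b, b, b), a, 1)), 1, 1), a))), a, plus(b, tup(a, tup(tup(a, a, tup(tup(b, b, b), a, 1)), 1, 1), a))).
No equations remain and no clash or occurs-check failure arose, so a unifier exists.

YES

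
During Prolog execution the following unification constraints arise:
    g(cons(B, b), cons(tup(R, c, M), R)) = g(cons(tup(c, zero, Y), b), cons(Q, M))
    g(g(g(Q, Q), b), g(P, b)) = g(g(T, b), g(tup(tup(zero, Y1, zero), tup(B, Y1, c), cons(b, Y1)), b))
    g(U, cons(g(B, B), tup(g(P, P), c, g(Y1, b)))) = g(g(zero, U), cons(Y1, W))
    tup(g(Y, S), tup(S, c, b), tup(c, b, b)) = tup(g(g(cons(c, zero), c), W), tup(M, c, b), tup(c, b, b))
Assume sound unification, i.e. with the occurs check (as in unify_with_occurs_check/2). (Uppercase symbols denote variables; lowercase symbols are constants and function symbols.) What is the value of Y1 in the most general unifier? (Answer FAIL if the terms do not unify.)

FAIL

Decompose g/2: cons(B, b) = cons(tup(c, zero, Y), b),  cons(tup(R, c, M), R) = cons(Q, M).
Decompose cons/2: B = tup(c, zero, Y),  b = b.
Bind B := tup(c, zero, Y); substituting into the 2 remaining equations that mention B gives: g(g(g(Q, Q), b), g(P, b)) = g(g(T, b), g(tup(tup(zero, Y1, zero), tup(tup(c, zero, Y), Y1, c), cons(b, Y1)), b)),  g(U, cons(g(tup(c, zero, Y), tup(c, zero, Y)), tup(g(P, P), c, g(Y1, b)))) = g(g(zero, U), cons(Y1, W)).
Delete trivial equation b = b.
Decompose cons/2: tup(R, c, M) = Q,  R = M.
Bind Q := tup(R, c, M); substituting into the one remaining equation that mentions Q gives: g(g(g(tup(R, c, M), tup(R, c, M)), b), g(P, b)) = g(g(T, b), g(tup(tup(zero, Y1, zero), tup(tup(c, zero, Y), Y1, c), cons(b, Y1)), b)).
Bind R := M; substituting into the one remaining equation that mentions R gives: g(g(g(tup(M, c, M), tup(M, c, M)), b), g(P, b)) = g(g(T, b), g(tup(tup(zero, Y1, zero), tup(tup(c, zero, Y), Y1, c), cons(b, Y1)), b)). Substituting into the earlier binding gives Q := tup(M, c, M).
Decompose g/2: g(g(tup(M, c, M), tup(M, c, M)), b) = g(T, b),  g(P, b) = g(tup(tup(zero, Y1, zero), tup(tup(c, zero, Y), Y1, c), cons(b, Y1)), b).
Decompose g/2: g(tup(M, c, M), tup(M, c, M)) = T,  b = b.
Bind T := g(tup(M, c, M), tup(M, c, M)); no other remaining equation mentions T.
Delete trivial equation b = b.
Decompose g/2: P = tup(tup(zero, Y1, zero), tup(tup(c, zero, Y), Y1, c), cons(b, Y1)),  b = b.
Bind P := tup(tup(zero, Y1, zero), tup(tup(c, zero, Y), Y1, c), cons(b, Y1)); substituting into the one remaining equation that mentions P gives: g(U, cons(g(tup(c, zero, Y), tup(c, zero, Y)), tup(g(tup(tup(zero, Y1, zero), tup(tup(c, zero, Y), Y1, c), cons(b, Y1)), tup(tup(zero, Y1, zero), tup(tup(c, zero, Y), Y1, c), cons(b, Y1))), c, g(Y1, b)))) = g(g(zero, U), cons(Y1, W)).
Delete trivial equation b = b.
Decompose g/2: U = g(zero, U),  cons(g(tup(c, zero, Y), tup(c, zero, Y)), tup(g(tup(tup(zero, Y1, zero), tup(tup(c, zero, Y), Y1, c), cons(b, Y1)), tup(tup(zero, Y1, zero), tup(tup(c, zero, Y), Y1, c), cons(b, Y1))), c, g(Y1, b))) = cons(Y1, W).
Occurs check fails: U occurs in g(zero, U); the equation U = g(zero, U) has no finite solution.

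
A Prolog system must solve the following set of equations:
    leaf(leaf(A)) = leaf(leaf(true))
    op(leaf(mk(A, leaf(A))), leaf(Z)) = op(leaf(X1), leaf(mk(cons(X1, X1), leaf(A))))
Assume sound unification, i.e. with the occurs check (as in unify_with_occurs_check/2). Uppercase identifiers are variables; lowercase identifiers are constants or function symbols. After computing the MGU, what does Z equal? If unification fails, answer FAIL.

mk(cons(mk(true, leaf(true)), mk(true, leaf(true))), leaf(true))

Decompose leaf/1: leaf(A) = leaf(true).
Decompose leaf/1: A = true.
Bind A := true; substituting into the remaining equation gives: op(leaf(mk(true, leaf(true))), leaf(Z)) = op(leaf(X1), leaf(mk(cons(X1, X1), leaf(true)))).
Decompose op/2: leaf(mk(true, leaf(true))) = leaf(X1),  leaf(Z) = leaf(mk(cons(X1, X1), leaf(true))).
Decompose leaf/1: mk(true, leaf(true)) = X1.
Bind X1 := mk(true, leaf(true)); substituting into the remaining equation gives: leaf(Z) = leaf(mk(cons(mk(true, leaf(true)), mk(true, leaf(true))), leaf(true))).
Decompose leaf/1: Z = mk(cons(mk(true, leaf(true)), mk(true, leaf(true))), leaf(true)).
Bind Z := mk(cons(mk(true, leaf(true)), mk(true, leaf(true))), leaf(true)).
MGU = { A = true, X1 = mk(true, leaf(true)), Z = mk(cons(mk(true, leaf(true)), mk(true, leaf(true))), leaf(true)) }, so Z = mk(cons(mk(true, leaf(true)), mk(true, leaf(true))), leaf(true)).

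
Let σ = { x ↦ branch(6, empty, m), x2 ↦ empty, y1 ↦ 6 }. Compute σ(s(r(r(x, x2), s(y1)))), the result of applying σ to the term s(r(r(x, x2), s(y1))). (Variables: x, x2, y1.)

Replace each occurrence of x with branch(6, empty, m).
Replace each occurrence of x2 with empty.
Replace each occurrence of y1 with 6.
Result: s(r(r(branch(6, empty, m), empty), s(6))).

s(r(r(branch(6, empty, m), empty), s(6)))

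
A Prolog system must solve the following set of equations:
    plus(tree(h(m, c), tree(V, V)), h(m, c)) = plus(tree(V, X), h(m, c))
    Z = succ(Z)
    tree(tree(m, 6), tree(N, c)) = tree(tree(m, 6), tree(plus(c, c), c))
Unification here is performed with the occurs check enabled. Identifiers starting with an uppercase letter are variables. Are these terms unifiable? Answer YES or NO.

Decompose plus/2: tree(h(m, c), tree(V, V)) = tree(V, X),  h(m, c) = h(m, c).
Decompose tree/2: h(m, c) = V,  tree(V, V) = X.
Bind V := h(m, c); substituting into the one remaining equation that mentions V gives: tree(h(m, c), h(m, c)) = X.
Bind X := tree(h(m, c), h(m, c)); no other remaining equation mentions X.
Delete trivial equation h(m, c) = h(m, c).
Occurs check fails: Z occurs in succ(Z); the equation Z = succ(Z) has no finite solution.

NO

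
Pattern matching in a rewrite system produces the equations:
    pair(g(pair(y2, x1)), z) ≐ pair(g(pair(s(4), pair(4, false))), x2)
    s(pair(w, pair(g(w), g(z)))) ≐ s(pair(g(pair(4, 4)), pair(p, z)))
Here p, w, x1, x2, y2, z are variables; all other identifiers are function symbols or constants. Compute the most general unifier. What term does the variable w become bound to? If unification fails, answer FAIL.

FAIL

Decompose pair/2: g(pair(y2, x1)) ≐ g(pair(s(4), pair(4, false))),  z ≐ x2.
Decompose g/1: pair(y2, x1) ≐ pair(s(4), pair(4, false)).
Decompose pair/2: y2 ≐ s(4),  x1 ≐ pair(4, false).
Bind y2 := s(4); no other remaining equation mentions y2.
Bind x1 := pair(4, false); no other remaining equation mentions x1.
Bind z := x2; substituting into the remaining equation gives: s(pair(w, pair(g(w), g(x2)))) ≐ s(pair(g(pair(4, 4)), pair(p, x2))).
Decompose s/1: pair(w, pair(g(w), g(x2))) ≐ pair(g(pair(4, 4)), pair(p, x2)).
Decompose pair/2: w ≐ g(pair(4, 4)),  pair(g(w), g(x2)) ≐ pair(p, x2).
Bind w := g(pair(4, 4)); substituting into the remaining equation gives: pair(g(g(pair(4, 4))), g(x2)) ≐ pair(p, x2).
Decompose pair/2: g(g(pair(4, 4))) ≐ p,  g(x2) ≐ x2.
Bind p := g(g(pair(4, 4))); no other remaining equation mentions p.
Occurs check fails: x2 occurs in g(x2); the equation x2 ≐ g(x2) has no finite solution.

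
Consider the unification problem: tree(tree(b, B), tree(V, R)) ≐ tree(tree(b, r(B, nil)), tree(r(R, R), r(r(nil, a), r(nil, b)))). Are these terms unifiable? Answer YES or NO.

Decompose tree/2: tree(b, B) ≐ tree(b, r(B, nil)),  tree(V, R) ≐ tree(r(R, R), r(r(nil, a), r(nil, b))).
Decompose tree/2: b ≐ b,  B ≐ r(B, nil).
Delete trivial equation b ≐ b.
Occurs check fails: B occurs in r(B, nil); the equation B ≐ r(B, nil) has no finite solution.

NO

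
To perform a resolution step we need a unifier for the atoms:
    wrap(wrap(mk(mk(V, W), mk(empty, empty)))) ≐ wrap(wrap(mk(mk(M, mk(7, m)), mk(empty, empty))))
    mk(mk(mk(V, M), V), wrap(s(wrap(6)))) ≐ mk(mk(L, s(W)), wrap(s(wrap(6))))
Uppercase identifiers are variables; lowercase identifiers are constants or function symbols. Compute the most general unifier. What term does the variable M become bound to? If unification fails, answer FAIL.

s(mk(7, m))

Decompose wrap/1: wrap(mk(mk(V, W), mk(empty, empty))) ≐ wrap(mk(mk(M, mk(7, m)), mk(empty, empty))).
Decompose wrap/1: mk(mk(V, W), mk(empty, empty)) ≐ mk(mk(M, mk(7, m)), mk(empty, empty)).
Decompose mk/2: mk(V, W) ≐ mk(M, mk(7, m)),  mk(empty, empty) ≐ mk(empty, empty).
Decompose mk/2: V ≐ M,  W ≐ mk(7, m).
Bind V := M; substituting into the one remaining equation that mentions V gives: mk(mk(mk(M, M), M), wrap(s(wrap(6)))) ≐ mk(mk(L, s(W)), wrap(s(wrap(6)))).
Bind W := mk(7, m); substituting into the one remaining equation that mentions W gives: mk(mk(mk(M, M), M), wrap(s(wrap(6)))) ≐ mk(mk(L, s(mk(7, m))), wrap(s(wrap(6)))).
Delete trivial equation mk(empty, empty) ≐ mk(empty, empty).
Decompose mk/2: mk(mk(M, M), M) ≐ mk(L, s(mk(7, m))),  wrap(s(wrap(6))) ≐ wrap(s(wrap(6))).
Decompose mk/2: mk(M, M) ≐ L,  M ≐ s(mk(7, m)).
Bind L := mk(M, M); no other remaining equation mentions L.
Bind M := s(mk(7, m)); no other remaining equation mentions M. Substituting into the earlier bindings gives V := s(mk(7, m)), L := mk(s(mk(7, m)), s(mk(7, m))).
Delete trivial equation wrap(s(wrap(6))) ≐ wrap(s(wrap(6))).
MGU = { V ↦ s(mk(7, m)), W ↦ mk(7, m), L ↦ mk(s(mk(7, m)), s(mk(7, m))), M ↦ s(mk(7, m)) }, so M ↦ s(mk(7, m)).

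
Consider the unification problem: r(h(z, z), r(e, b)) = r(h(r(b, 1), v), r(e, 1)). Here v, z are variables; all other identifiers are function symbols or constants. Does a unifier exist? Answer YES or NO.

NO

Decompose r/2: h(z, z) = h(r(b, 1), v),  r(e, b) = r(e, 1).
Decompose h/2: z = r(b, 1),  z = v.
Bind z := r(b, 1); substituting into the one remaining equation that mentions z gives: r(b, 1) = v.
Bind v := r(b, 1); no other remaining equation mentions v.
Decompose r/2: e = e,  b = 1.
Delete trivial equation e = e.
Clash: constants b and 1 differ; no unifier exists.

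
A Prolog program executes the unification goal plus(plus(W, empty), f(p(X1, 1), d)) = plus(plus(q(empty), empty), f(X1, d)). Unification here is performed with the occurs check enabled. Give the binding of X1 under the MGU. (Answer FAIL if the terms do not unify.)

FAIL

Decompose plus/2: plus(W, empty) = plus(q(empty), empty),  f(p(X1, 1), d) = f(X1, d).
Decompose plus/2: W = q(empty),  empty = empty.
Bind W := q(empty); no other remaining equation mentions W.
Delete trivial equation empty = empty.
Decompose f/2: p(X1, 1) = X1,  d = d.
Occurs check fails: X1 occurs in p(X1, 1); the equation X1 = p(X1, 1) has no finite solution.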